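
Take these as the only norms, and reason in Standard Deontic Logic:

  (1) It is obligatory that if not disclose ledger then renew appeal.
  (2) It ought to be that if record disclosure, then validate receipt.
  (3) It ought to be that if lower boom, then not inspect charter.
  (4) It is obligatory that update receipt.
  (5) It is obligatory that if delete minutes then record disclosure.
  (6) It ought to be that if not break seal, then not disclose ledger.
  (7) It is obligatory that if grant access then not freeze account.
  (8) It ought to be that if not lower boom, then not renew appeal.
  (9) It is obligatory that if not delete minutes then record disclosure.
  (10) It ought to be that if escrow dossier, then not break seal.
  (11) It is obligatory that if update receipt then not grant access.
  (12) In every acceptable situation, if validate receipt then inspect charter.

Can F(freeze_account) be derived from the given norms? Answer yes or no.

Premise 7 is O(grant_access → ¬freeze_account), but O(grant_access) is not derivable from the premises, so it does not yield O(¬freeze_account).
No other premise forces O(¬freeze_account). An ideal world satisfying every premise can still have freeze_account true, so F(freeze_account) is not derivable.

No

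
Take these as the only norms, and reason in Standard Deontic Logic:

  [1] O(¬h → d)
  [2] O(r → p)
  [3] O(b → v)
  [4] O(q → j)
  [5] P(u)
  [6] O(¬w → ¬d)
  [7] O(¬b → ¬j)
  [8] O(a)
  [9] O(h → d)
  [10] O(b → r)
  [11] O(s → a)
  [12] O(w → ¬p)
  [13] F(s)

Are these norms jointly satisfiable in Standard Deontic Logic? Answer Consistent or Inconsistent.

Consistent

Premise 11 is O(s → a); even if O(a) held, inferring O(s) would be affirming the consequent — invalid.
So O(s) is not derivable, and the apparent clash with O(¬s) does not arise.
A world satisfying every obligation exists (e.g. a=true, b=false, d=true, h=false, j=false, p=false, q=false, r=false, s=false, u=false, v=false, w=true); no atom is both obligatory and forbidden, so the set is consistent.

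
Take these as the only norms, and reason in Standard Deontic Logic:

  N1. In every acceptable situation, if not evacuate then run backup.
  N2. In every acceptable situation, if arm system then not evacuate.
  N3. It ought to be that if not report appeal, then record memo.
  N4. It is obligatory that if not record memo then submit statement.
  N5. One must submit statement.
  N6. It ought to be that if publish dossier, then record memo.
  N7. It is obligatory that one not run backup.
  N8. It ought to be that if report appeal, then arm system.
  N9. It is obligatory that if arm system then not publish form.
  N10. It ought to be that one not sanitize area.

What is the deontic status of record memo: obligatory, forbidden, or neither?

Obligatory

Premise 7 states O(¬run_backup) outright.
Premise 1, O(¬evacuate → run_backup), contraposes to O(¬run_backup → evacuate); with O(¬run_backup) we get O(evacuate).
Premise 2, O(arm_system → ¬evacuate), contraposes to O(evacuate → ¬arm_system); with O(evacuate) we get O(¬arm_system).
The contrapositive of premise 8 (O(report_appeal → arm_system)) is O(¬arm_system → ¬report_appeal), and O(¬arm_system) is already established, so O(¬report_appeal).
Applying K to premise 3 (O(¬report_appeal → record_memo)) and O(¬report_appeal) yields O(record_memo).
Premises 4, 5, 6, 9, 10 do not contribute to this derivation.
Hence record_memo is obligatory.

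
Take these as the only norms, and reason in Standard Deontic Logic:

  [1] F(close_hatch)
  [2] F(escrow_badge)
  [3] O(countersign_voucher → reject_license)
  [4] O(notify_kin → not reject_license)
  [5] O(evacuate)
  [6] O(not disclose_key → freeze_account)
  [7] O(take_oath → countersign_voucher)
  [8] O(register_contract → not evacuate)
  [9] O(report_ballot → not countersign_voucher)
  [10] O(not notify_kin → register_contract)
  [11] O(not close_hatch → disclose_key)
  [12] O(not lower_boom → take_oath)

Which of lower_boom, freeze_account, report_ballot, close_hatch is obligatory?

From premise 5 we have O(evacuate).
Premise 8 is O(register_contract → not evacuate); contrapositively O(evacuate → not register_contract). Since O(evacuate) holds, K gives O(not register_contract).
Premise 10 is O(not notify_kin → register_contract); contrapositively O(not register_contract → notify_kin). Since O(not register_contract) holds, K gives O(notify_kin).
From O(notify_kin) and premise 4, O(notify_kin → not reject_license), we obtain O(not reject_license).
Premise 3 is O(countersign_voucher → reject_license); contrapositively O(not reject_license → not countersign_voucher). Since O(not reject_license) holds, K gives O(not countersign_voucher).
Premise 7 is O(take_oath → countersign_voucher); contrapositively O(not countersign_voucher → not take_oath). Since O(not countersign_voucher) holds, K gives O(not take_oath).
Premise 12, O(not lower_boom → take_oath), contraposes to O(not take_oath → lower_boom); with O(not take_oath) we get O(lower_boom).
So O(lower_boom) holds — lower_boom is obligatory. None of the other listed options is made obligatory by any chain of premises.

lower_boom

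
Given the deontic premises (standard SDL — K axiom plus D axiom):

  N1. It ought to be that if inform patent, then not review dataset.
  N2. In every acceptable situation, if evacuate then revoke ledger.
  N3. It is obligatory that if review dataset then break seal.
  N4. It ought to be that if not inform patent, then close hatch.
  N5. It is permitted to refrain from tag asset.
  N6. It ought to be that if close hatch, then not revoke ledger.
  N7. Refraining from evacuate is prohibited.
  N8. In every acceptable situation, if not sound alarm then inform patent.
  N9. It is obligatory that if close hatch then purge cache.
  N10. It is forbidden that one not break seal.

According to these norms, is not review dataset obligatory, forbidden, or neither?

F(¬evacuate) at premise 7 means O(evacuate).
With premise 2, O(evacuate → revoke_ledger), the K-axiom yields O(revoke_ledger).
The contrapositive of premise 6 (O(close_hatch → ¬revoke_ledger)) is O(revoke_ledger → ¬close_hatch), and O(revoke_ledger) is already established, so O(¬close_hatch).
The contrapositive of premise 4 (O(¬inform_patent → close_hatch)) is O(¬close_hatch → inform_patent), and O(¬close_hatch) is already established, so O(inform_patent).
With premise 1, O(inform_patent → ¬review_dataset), the K-axiom yields O(¬review_dataset).
Premises 3, 5, 8, 9, 10 do not contribute to this derivation.
Hence ¬review_dataset is obligatory.

Obligatory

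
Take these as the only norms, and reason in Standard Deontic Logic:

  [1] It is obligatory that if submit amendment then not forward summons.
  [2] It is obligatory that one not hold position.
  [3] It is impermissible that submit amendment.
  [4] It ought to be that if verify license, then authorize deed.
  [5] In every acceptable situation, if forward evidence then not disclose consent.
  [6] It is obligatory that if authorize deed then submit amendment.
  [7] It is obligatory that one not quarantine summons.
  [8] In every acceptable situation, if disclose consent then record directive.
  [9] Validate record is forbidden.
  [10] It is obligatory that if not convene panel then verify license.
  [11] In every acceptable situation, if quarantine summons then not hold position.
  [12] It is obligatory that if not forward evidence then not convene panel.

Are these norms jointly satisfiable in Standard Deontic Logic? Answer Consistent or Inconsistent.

Premise 11 is O(quarantine_summons → ¬hold_position); even if O(¬hold_position) held, inferring O(quarantine_summons) would be affirming the consequent — invalid.
So O(quarantine_summons) is not derivable, and the apparent clash with O(¬quarantine_summons) does not arise.
A world satisfying every obligation exists (e.g. authorize_deed=false, convene_panel=true, disclose_consent=false, forward_evidence=true, forward_summons=false, hold_position=false, quarantine_summons=false, record_directive=false, submit_amendment=false, validate_record=false, verify_license=false); no atom is both obligatory and forbidden, so the set is consistent.

Consistent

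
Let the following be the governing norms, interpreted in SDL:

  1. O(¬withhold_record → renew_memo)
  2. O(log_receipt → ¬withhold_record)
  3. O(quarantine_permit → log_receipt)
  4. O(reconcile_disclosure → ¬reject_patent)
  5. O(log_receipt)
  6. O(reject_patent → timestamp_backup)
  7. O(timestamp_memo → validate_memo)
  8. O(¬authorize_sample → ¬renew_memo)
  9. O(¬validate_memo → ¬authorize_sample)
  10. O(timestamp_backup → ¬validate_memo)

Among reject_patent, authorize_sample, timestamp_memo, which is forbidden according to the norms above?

Premise 5 states O(log_receipt) outright.
Premise 2 is O(log_receipt → ¬withhold_record); since O(log_receipt), deontic closure gives O(¬withhold_record).
Premise 1 is O(¬withhold_record → renew_memo); since O(¬withhold_record), deontic closure gives O(renew_memo).
The contrapositive of premise 8 (O(¬authorize_sample → ¬renew_memo)) is O(renew_memo → authorize_sample), and O(renew_memo) is already established, so O(authorize_sample).
The contrapositive of premise 9 (O(¬validate_memo → ¬authorize_sample)) is O(authorize_sample → validate_memo), and O(authorize_sample) is already established, so O(validate_memo).
Premise 10, O(timestamp_backup → ¬validate_memo), contraposes to O(validate_memo → ¬timestamp_backup); with O(validate_memo) we get O(¬timestamp_backup).
Premise 6 is O(reject_patent → timestamp_backup); contrapositively O(¬timestamp_backup → ¬reject_patent). Since O(¬timestamp_backup) holds, K gives O(¬reject_patent).
So O(¬reject_patent) holds, i.e. reject_patent is forbidden. None of the other listed options is forbidden under the premises.

reject_patent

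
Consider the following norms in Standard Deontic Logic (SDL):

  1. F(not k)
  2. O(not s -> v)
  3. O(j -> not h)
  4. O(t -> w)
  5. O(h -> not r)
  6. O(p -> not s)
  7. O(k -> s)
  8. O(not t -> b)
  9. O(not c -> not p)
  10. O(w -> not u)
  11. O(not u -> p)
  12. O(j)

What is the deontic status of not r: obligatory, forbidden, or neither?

Neither

Premise 5 is O(h -> not r), but O(h) is not derivable from the premises, so it does not yield O(not r).
No premise or chain of K-axiom applications forces O(not r), and none forces O(r). So not r is neither obligatory nor forbidden under these norms.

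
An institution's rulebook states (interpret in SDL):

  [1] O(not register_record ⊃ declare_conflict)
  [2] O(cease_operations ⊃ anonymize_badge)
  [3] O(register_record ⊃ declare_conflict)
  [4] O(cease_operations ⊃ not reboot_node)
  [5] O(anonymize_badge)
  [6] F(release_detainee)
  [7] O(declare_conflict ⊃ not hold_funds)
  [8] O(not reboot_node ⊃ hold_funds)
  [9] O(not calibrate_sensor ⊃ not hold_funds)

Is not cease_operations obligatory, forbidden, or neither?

Premises 1 and 3 are O(not register_record ⊃ declare_conflict) and O(register_record ⊃ declare_conflict); every ideal world satisfies not register_record or register_record, so in either case declare_conflict holds — hence O(declare_conflict).
With premise 7, O(declare_conflict ⊃ not hold_funds), the K-axiom yields O(not hold_funds).
The contrapositive of premise 8 (O(not reboot_node ⊃ hold_funds)) is O(not hold_funds ⊃ reboot_node), and O(not hold_funds) is already established, so O(reboot_node).
Premise 4 is O(cease_operations ⊃ not reboot_node); contrapositively O(reboot_node ⊃ not cease_operations). Since O(reboot_node) holds, K gives O(not cease_operations).
Premises 2, 5, 6, 9 do not contribute to this derivation.
Hence not cease_operations is obligatory.

Obligatory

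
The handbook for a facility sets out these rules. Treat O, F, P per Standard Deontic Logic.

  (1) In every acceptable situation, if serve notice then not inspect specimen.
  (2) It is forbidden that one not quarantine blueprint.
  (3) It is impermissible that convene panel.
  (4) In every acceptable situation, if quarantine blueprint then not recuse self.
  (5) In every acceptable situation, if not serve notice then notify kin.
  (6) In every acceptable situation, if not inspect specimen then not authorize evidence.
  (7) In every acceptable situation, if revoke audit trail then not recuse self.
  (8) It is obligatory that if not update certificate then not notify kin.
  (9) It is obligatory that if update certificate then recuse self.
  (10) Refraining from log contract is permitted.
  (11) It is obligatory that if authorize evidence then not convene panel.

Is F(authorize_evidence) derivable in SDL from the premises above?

Yes

Premise 2 is F(¬quarantine_blueprint), i.e. O(quarantine_blueprint).
With premise 4, O(quarantine_blueprint → ¬recuse_self), the K-axiom yields O(¬recuse_self).
The contrapositive of premise 9 (O(update_certificate → recuse_self)) is O(¬recuse_self → ¬update_certificate), and O(¬recuse_self) is already established, so O(¬update_certificate).
Premise 8 is O(¬update_certificate → ¬notify_kin); since O(¬update_certificate), deontic closure gives O(¬notify_kin).
The contrapositive of premise 5 (O(¬serve_notice → notify_kin)) is O(¬notify_kin → serve_notice), and O(¬notify_kin) is already established, so O(serve_notice).
With premise 1, O(serve_notice → ¬inspect_specimen), the K-axiom yields O(¬inspect_specimen).
From O(¬inspect_specimen) and premise 6, O(¬inspect_specimen → ¬authorize_evidence), we obtain O(¬authorize_evidence).
Premises 3, 7, 10, 11 do not contribute to this derivation.
So O(¬authorize_evidence) holds, i.e. F(authorize_evidence). The claim follows.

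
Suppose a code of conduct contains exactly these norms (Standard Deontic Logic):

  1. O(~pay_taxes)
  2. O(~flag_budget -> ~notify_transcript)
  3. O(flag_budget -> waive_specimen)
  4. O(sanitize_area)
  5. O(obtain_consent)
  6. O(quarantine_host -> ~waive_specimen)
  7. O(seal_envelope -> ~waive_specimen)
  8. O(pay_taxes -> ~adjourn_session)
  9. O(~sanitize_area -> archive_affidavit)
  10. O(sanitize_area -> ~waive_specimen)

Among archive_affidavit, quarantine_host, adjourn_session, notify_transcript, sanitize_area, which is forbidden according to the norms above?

From premise 4 we have O(sanitize_area).
Premise 10 is O(sanitize_area -> ~waive_specimen); since O(sanitize_area), deontic closure gives O(~waive_specimen).
Premise 3, O(flag_budget -> waive_specimen), contraposes to O(~waive_specimen -> ~flag_budget); with O(~waive_specimen) we get O(~flag_budget).
Applying K to premise 2 (O(~flag_budget -> ~notify_transcript)) and O(~flag_budget) yields O(~notify_transcript).
So O(~notify_transcript) holds, i.e. notify_transcript is forbidden. None of the other listed options is forbidden under the premises.

notify_transcript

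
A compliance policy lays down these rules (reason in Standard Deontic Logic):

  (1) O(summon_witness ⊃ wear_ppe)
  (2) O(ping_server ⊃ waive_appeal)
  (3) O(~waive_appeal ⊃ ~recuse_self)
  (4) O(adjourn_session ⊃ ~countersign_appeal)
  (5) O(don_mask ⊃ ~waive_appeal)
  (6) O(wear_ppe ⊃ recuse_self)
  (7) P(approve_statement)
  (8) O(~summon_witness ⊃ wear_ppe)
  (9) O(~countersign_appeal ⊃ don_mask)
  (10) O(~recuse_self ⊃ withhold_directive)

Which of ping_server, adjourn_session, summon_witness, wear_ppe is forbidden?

Premises 1 and 8 are O(summon_witness ⊃ wear_ppe) and O(~summon_witness ⊃ wear_ppe); every ideal world satisfies summon_witness or ~summon_witness, so in either case wear_ppe holds — hence O(wear_ppe).
Applying K to premise 6 (O(wear_ppe ⊃ recuse_self)) and O(wear_ppe) yields O(recuse_self).
The contrapositive of premise 3 (O(~waive_appeal ⊃ ~recuse_self)) is O(recuse_self ⊃ waive_appeal), and O(recuse_self) is already established, so O(waive_appeal).
Premise 5 is O(don_mask ⊃ ~waive_appeal); contrapositively O(waive_appeal ⊃ ~don_mask). Since O(waive_appeal) holds, K gives O(~don_mask).
Premise 9 is O(~countersign_appeal ⊃ don_mask); contrapositively O(~don_mask ⊃ countersign_appeal). Since O(~don_mask) holds, K gives O(countersign_appeal).
Premise 4, O(adjourn_session ⊃ ~countersign_appeal), contraposes to O(countersign_appeal ⊃ ~adjourn_session); with O(countersign_appeal) we get O(~adjourn_session).
So O(~adjourn_session) holds, i.e. adjourn_session is forbidden. None of the other listed options is forbidden under the premises.

adjourn_session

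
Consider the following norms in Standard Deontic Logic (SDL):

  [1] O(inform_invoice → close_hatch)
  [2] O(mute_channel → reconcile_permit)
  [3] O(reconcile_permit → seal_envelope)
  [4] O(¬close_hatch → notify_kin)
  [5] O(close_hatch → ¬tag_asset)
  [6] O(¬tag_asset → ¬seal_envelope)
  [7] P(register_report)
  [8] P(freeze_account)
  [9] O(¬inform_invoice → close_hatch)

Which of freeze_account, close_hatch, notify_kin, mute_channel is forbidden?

Premises 9 and 1 cover both cases: O(¬inform_invoice → close_hatch) and O(inform_invoice → close_hatch). Since ¬inform_invoice ∨ inform_invoice is a tautology, O(close_hatch) follows.
Applying K to premise 5 (O(close_hatch → ¬tag_asset)) and O(close_hatch) yields O(¬tag_asset).
Applying K to premise 6 (O(¬tag_asset → ¬seal_envelope)) and O(¬tag_asset) yields O(¬seal_envelope).
Premise 3 is O(reconcile_permit → seal_envelope); contrapositively O(¬seal_envelope → ¬reconcile_permit). Since O(¬seal_envelope) holds, K gives O(¬reconcile_permit).
Premise 2 is O(mute_channel → reconcile_permit); contrapositively O(¬reconcile_permit → ¬mute_channel). Since O(¬reconcile_permit) holds, K gives O(¬mute_channel).
So O(¬mute_channel) holds, i.e. mute_channel is forbidden. None of the other listed options is forbidden under the premises.

mute_channel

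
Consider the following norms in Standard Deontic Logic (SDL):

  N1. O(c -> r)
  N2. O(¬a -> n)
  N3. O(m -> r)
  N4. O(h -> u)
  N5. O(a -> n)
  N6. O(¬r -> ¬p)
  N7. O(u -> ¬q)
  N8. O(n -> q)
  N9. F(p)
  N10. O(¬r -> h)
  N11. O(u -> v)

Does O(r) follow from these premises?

Yes

Premises 2 and 5 cover both cases: O(¬a -> n) and O(a -> n). Since ¬a ∨ a is a tautology, O(n) follows.
Premise 8 is O(n -> q); since O(n), deontic closure gives O(q).
Premise 7 is O(u -> ¬q); contrapositively O(q -> ¬u). Since O(q) holds, K gives O(¬u).
The contrapositive of premise 4 (O(h -> u)) is O(¬u -> ¬h), and O(¬u) is already established, so O(¬h).
Premise 10 is O(¬r -> h); contrapositively O(¬h -> r). Since O(¬h) holds, K gives O(r).
Premises 1, 3, 6, 9, 11 do not contribute to this derivation.
So O(r) follows.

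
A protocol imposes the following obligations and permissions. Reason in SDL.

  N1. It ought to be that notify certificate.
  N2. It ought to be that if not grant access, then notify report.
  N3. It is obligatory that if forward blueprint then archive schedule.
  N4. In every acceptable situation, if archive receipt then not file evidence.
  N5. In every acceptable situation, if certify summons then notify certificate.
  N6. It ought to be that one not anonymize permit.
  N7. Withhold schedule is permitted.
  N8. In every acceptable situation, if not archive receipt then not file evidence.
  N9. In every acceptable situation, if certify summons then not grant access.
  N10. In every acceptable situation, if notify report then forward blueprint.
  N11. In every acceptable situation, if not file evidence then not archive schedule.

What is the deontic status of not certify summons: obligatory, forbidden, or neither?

By case analysis on ¬archive_receipt: premise 8 gives O(¬archive_receipt → ¬file_evidence) and premise 4 gives O(archive_receipt → ¬file_evidence), so O(¬file_evidence) either way.
From O(¬file_evidence) and premise 11, O(¬file_evidence → ¬archive_schedule), we obtain O(¬archive_schedule).
Premise 3 is O(forward_blueprint → archive_schedule); contrapositively O(¬archive_schedule → ¬forward_blueprint). Since O(¬archive_schedule) holds, K gives O(¬forward_blueprint).
Premise 10 is O(notify_report → forward_blueprint); contrapositively O(¬forward_blueprint → ¬notify_report). Since O(¬forward_blueprint) holds, K gives O(¬notify_report).
The contrapositive of premise 2 (O(¬grant_access → notify_report)) is O(¬notify_report → grant_access), and O(¬notify_report) is already established, so O(grant_access).
Premise 9 is O(certify_summons → ¬grant_access); contrapositively O(grant_access → ¬certify_summons). Since O(grant_access) holds, K gives O(¬certify_summons).
Premises 1, 5, 6, 7 do not contribute to this derivation.
Hence ¬certify_summons is obligatory.

Obligatory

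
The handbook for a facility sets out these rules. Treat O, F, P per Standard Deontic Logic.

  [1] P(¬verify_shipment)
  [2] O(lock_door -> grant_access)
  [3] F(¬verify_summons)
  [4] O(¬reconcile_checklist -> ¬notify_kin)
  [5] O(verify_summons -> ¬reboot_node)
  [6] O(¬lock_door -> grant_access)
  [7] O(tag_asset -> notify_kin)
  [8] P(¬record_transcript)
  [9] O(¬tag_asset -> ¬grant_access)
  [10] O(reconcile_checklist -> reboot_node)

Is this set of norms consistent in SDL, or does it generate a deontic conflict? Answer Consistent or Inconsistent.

Inconsistent

By case analysis on ¬lock_door: premise 6 gives O(¬lock_door -> grant_access) and premise 2 gives O(lock_door -> grant_access), so O(grant_access) either way.
Premise 9 is O(¬tag_asset -> ¬grant_access); contrapositively O(grant_access -> tag_asset). Since O(grant_access) holds, K gives O(tag_asset).
From O(tag_asset) and premise 7, O(tag_asset -> notify_kin), we obtain O(notify_kin).
The contrapositive of premise 4 (O(¬reconcile_checklist -> ¬notify_kin)) is O(notify_kin -> reconcile_checklist), and O(notify_kin) is already established, so O(reconcile_checklist).
Premise 10 is O(reconcile_checklist -> reboot_node); since O(reconcile_checklist), deontic closure gives O(reboot_node).
Premise 5 is O(verify_summons -> ¬reboot_node); contrapositively O(reboot_node -> ¬verify_summons). Since O(reboot_node) holds, K gives O(¬verify_summons).
But premise 3, F(¬verify_summons), means O(verify_summons).
We now have both O(¬verify_summons) and O(verify_summons) — verify_summons is simultaneously obligatory and forbidden, violating the D-axiom.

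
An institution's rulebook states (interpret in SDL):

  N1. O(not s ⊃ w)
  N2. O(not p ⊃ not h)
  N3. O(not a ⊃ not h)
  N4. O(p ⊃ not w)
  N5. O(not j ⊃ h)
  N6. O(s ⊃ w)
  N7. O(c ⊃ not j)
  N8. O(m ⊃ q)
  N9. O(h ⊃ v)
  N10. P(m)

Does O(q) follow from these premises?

No

Premise 8 is O(m ⊃ q), but O(m) is not derivable from the premises (the permission P(m) asserts only not O(not m), not O(m)), so it does not yield O(q).
No other premise forces O(q). An ideal world satisfying every premise can still have q false, so O(q) is not derivable.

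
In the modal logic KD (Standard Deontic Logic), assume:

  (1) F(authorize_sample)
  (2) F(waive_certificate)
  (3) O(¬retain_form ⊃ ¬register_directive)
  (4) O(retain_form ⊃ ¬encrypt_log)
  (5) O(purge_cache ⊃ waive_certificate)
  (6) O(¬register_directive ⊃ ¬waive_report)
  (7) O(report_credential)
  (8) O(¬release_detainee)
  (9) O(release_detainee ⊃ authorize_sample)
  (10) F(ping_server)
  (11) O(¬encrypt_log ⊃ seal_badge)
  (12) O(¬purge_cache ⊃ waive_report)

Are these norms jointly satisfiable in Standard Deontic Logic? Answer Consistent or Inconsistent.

Consistent

Premise 9 is O(release_detainee ⊃ authorize_sample), but O(release_detainee) is not derivable from the premises, so it does not yield O(authorize_sample).
So O(authorize_sample) is not derivable, and the apparent clash with O(¬authorize_sample) does not arise.
A world satisfying every obligation exists (e.g. authorize_sample=false, encrypt_log=false, ping_server=false, purge_cache=false, register_directive=true, release_detainee=false, report_credential=true, retain_form=true, seal_badge=true, waive_certificate=false, waive_report=true); no atom is both obligatory and forbidden, so the set is consistent.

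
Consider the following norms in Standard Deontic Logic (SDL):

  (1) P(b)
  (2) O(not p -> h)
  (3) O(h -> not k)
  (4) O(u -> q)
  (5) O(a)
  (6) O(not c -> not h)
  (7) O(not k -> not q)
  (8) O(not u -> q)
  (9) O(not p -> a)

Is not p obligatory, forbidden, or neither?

Forbidden

Premises 4 and 8 are O(u -> q) and O(not u -> q); every ideal world satisfies u or not u, so in either case q holds — hence O(q).
Premise 7 is O(not k -> not q); contrapositively O(q -> k). Since O(q) holds, K gives O(k).
Premise 3, O(h -> not k), contraposes to O(k -> not h); with O(k) we get O(not h).
Premise 2, O(not p -> h), contraposes to O(not h -> p); with O(not h) we get O(p).
Premises 1, 5, 6, 9 do not contribute to this derivation.
Thus O(p), which is F(not p): not p is forbidden.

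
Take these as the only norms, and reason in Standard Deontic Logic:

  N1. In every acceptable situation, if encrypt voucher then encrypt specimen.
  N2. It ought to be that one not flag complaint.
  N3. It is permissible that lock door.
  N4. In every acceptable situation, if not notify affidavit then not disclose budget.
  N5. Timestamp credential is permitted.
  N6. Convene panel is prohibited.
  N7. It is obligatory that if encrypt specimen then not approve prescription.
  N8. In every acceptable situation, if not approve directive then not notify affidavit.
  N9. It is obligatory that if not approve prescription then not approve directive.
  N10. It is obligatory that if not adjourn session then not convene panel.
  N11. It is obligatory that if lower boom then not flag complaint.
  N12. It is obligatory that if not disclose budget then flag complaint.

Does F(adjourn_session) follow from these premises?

Premise 10 is O(¬adjourn_session → ¬convene_panel); even if O(¬convene_panel) held, inferring O(¬adjourn_session) would be affirming the consequent — invalid.
No other premise forces O(¬adjourn_session). An ideal world satisfying every premise can still have adjourn_session true, so F(adjourn_session) is not derivable.

No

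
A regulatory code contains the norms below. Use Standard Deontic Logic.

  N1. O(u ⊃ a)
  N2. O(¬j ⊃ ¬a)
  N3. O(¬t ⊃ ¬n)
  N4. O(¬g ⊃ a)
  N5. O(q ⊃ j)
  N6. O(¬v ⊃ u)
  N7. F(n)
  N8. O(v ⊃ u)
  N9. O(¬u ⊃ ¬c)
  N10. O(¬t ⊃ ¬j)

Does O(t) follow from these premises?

Premises 6 and 8 are O(¬v ⊃ u) and O(v ⊃ u); every ideal world satisfies ¬v or v, so in either case u holds — hence O(u).
With premise 1, O(u ⊃ a), the K-axiom yields O(a).
Premise 2 is O(¬j ⊃ ¬a); contrapositively O(a ⊃ j). Since O(a) holds, K gives O(j).
Premise 10 is O(¬t ⊃ ¬j); contrapositively O(j ⊃ t). Since O(j) holds, K gives O(t).
Premises 3, 4, 5, 7, 9 do not contribute to this derivation.
So O(t) follows.

Yes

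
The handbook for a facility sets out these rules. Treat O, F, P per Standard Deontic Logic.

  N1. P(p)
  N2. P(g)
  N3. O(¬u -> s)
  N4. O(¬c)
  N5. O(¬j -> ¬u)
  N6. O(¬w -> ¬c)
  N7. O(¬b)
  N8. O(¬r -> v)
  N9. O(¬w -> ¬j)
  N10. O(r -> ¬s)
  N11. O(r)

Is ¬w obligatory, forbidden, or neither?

Forbidden

From premise 11 we have O(r).
Applying K to premise 10 (O(r -> ¬s)) and O(r) yields O(¬s).
Premise 3, O(¬u -> s), contraposes to O(¬s -> u); with O(¬s) we get O(u).
The contrapositive of premise 5 (O(¬j -> ¬u)) is O(u -> j), and O(u) is already established, so O(j).
Premise 9 is O(¬w -> ¬j); contrapositively O(j -> w). Since O(j) holds, K gives O(w).
Premises 1, 2, 4, 6, 7, 8 do not contribute to this derivation.
Thus O(w), which is F(¬w): ¬w is forbidden.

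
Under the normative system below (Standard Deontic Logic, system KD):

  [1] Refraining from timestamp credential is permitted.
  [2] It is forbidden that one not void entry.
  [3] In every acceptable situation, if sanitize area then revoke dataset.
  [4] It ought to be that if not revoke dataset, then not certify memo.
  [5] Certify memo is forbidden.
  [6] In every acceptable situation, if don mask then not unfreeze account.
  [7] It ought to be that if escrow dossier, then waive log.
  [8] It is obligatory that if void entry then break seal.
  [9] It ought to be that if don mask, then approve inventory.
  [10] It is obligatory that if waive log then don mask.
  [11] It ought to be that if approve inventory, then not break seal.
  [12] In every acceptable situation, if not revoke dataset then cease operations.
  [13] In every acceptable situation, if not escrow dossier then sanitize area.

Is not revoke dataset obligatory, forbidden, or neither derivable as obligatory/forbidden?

Forbidden

Premise 2, F(¬void_entry), is equivalent to O(void_entry).
With premise 8, O(void_entry → break_seal), the K-axiom yields O(break_seal).
The contrapositive of premise 11 (O(approve_inventory → ¬break_seal)) is O(break_seal → ¬approve_inventory), and O(break_seal) is already established, so O(¬approve_inventory).
The contrapositive of premise 9 (O(don_mask → approve_inventory)) is O(¬approve_inventory → ¬don_mask), and O(¬approve_inventory) is already established, so O(¬don_mask).
The contrapositive of premise 10 (O(waive_log → don_mask)) is O(¬don_mask → ¬waive_log), and O(¬don_mask) is already established, so O(¬waive_log).
The contrapositive of premise 7 (O(escrow_dossier → waive_log)) is O(¬waive_log → ¬escrow_dossier), and O(¬waive_log) is already established, so O(¬escrow_dossier).
Premise 13 is O(¬escrow_dossier → sanitize_area); since O(¬escrow_dossier), deontic closure gives O(sanitize_area).
Premise 3 is O(sanitize_area → revoke_dataset); since O(sanitize_area), deontic closure gives O(revoke_dataset).
Premises 1, 4, 5, 6, 12 do not contribute to this derivation.
Thus O(revoke_dataset), which is F(¬revoke_dataset): ¬revoke_dataset is forbidden.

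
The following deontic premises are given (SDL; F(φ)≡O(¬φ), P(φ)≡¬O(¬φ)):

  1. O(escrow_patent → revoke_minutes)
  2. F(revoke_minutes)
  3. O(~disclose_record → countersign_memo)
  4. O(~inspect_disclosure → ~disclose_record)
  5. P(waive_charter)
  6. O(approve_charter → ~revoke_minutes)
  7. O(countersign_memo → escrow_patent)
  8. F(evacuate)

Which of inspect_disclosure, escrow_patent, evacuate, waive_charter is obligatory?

Premise 2, F(revoke_minutes), is equivalent to O(~revoke_minutes).
Premise 1, O(escrow_patent → revoke_minutes), contraposes to O(~revoke_minutes → ~escrow_patent); with O(~revoke_minutes) we get O(~escrow_patent).
Premise 7 is O(countersign_memo → escrow_patent); contrapositively O(~escrow_patent → ~countersign_memo). Since O(~escrow_patent) holds, K gives O(~countersign_memo).
The contrapositive of premise 3 (O(~disclose_record → countersign_memo)) is O(~countersign_memo → disclose_record), and O(~countersign_memo) is already established, so O(disclose_record).
Premise 4 is O(~inspect_disclosure → ~disclose_record); contrapositively O(disclose_record → inspect_disclosure). Since O(disclose_record) holds, K gives O(inspect_disclosure).
So O(inspect_disclosure) holds — inspect_disclosure is obligatory. None of the other listed options is made obligatory by any chain of premises.

inspect_disclosure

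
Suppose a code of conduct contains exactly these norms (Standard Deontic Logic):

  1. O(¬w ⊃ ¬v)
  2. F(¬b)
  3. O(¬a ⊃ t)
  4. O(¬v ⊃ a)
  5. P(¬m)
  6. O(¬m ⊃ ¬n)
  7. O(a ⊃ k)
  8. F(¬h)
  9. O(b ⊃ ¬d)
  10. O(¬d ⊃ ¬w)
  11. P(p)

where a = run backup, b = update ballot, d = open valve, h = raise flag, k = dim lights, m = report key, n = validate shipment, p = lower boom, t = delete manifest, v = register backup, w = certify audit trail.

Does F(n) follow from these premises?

Premise 6 is O(¬m ⊃ ¬n), but O(¬m) is not derivable from the premises (the permission P(¬m) asserts only ¬O(m), not O(¬m)), so it does not yield O(¬n).
No other premise forces O(¬n). An ideal world satisfying every premise can still have n true, so F(n) is not derivable.

No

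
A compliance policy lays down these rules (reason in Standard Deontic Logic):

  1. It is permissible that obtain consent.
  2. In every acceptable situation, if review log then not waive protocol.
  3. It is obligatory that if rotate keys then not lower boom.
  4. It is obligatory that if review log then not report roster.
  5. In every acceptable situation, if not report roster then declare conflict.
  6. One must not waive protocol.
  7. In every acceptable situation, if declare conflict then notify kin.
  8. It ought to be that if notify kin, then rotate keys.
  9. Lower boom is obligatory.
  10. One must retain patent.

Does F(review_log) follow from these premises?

Yes

Premise 9 states O(lower_boom) outright.
The contrapositive of premise 3 (O(rotate_keys → ¬lower_boom)) is O(lower_boom → ¬rotate_keys), and O(lower_boom) is already established, so O(¬rotate_keys).
The contrapositive of premise 8 (O(notify_kin → rotate_keys)) is O(¬rotate_keys → ¬notify_kin), and O(¬rotate_keys) is already established, so O(¬notify_kin).
Premise 7, O(declare_conflict → notify_kin), contraposes to O(¬notify_kin → ¬declare_conflict); with O(¬notify_kin) we get O(¬declare_conflict).
Premise 5, O(¬report_roster → declare_conflict), contraposes to O(¬declare_conflict → report_roster); with O(¬declare_conflict) we get O(report_roster).
Premise 4, O(review_log → ¬report_roster), contraposes to O(report_roster → ¬review_log); with O(report_roster) we get O(¬review_log).
Premises 1, 2, 6, 10 do not contribute to this derivation.
So O(¬review_log) holds, i.e. F(review_log). The claim follows.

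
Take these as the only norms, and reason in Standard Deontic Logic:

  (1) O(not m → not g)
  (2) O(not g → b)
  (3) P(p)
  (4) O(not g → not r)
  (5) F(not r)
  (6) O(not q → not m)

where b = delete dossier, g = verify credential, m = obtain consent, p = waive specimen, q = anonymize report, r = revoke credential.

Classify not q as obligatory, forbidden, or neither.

Forbidden

Premise 5 is F(not r), i.e. O(r).
Premise 4 is O(not g → not r); contrapositively O(r → g). Since O(r) holds, K gives O(g).
Premise 1, O(not m → not g), contraposes to O(g → m); with O(g) we get O(m).
Premise 6, O(not q → not m), contraposes to O(m → q); with O(m) we get O(q).
Premises 2, 3 do not contribute to this derivation.
Thus O(q), which is F(not q): not q is forbidden.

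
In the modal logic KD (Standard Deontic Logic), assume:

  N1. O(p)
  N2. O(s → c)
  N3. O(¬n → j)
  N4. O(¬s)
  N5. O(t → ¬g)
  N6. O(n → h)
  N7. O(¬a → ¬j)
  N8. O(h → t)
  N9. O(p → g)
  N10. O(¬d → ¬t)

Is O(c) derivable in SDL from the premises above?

Premise 2 is O(s → c), but O(s) is not derivable from the premises, so it does not yield O(c).
No other premise forces O(c). An ideal world satisfying every premise can still have c false, so O(c) is not derivable.

No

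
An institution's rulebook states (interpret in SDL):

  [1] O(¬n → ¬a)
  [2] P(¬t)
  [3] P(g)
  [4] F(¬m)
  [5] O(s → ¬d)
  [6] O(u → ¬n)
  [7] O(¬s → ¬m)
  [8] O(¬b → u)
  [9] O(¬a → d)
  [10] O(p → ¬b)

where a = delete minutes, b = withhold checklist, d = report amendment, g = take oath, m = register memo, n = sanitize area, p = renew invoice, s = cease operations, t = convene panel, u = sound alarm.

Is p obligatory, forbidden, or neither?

Forbidden

Premise 4, F(¬m), is equivalent to O(m).
Premise 7, O(¬s → ¬m), contraposes to O(m → s); with O(m) we get O(s).
Applying K to premise 5 (O(s → ¬d)) and O(s) yields O(¬d).
Premise 9 is O(¬a → d); contrapositively O(¬d → a). Since O(¬d) holds, K gives O(a).
The contrapositive of premise 1 (O(¬n → ¬a)) is O(a → n), and O(a) is already established, so O(n).
Premise 6, O(u → ¬n), contraposes to O(n → ¬u); with O(n) we get O(¬u).
The contrapositive of premise 8 (O(¬b → u)) is O(¬u → b), and O(¬u) is already established, so O(b).
Premise 10 is O(p → ¬b); contrapositively O(b → ¬p). Since O(b) holds, K gives O(¬p).
Premises 2, 3 do not contribute to this derivation.
Thus O(¬p), which is F(p): p is forbidden.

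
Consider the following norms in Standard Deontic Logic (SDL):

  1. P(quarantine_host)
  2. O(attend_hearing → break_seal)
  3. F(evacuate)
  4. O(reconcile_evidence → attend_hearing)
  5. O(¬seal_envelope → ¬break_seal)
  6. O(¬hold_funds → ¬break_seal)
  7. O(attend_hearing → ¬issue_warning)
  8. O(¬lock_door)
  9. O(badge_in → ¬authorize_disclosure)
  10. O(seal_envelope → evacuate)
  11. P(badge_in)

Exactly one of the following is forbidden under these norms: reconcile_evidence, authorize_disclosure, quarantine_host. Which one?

F(evacuate) at premise 3 means O(¬evacuate).
Premise 10, O(seal_envelope → evacuate), contraposes to O(¬evacuate → ¬seal_envelope); with O(¬evacuate) we get O(¬seal_envelope).
With premise 5, O(¬seal_envelope → ¬break_seal), the K-axiom yields O(¬break_seal).
Premise 2 is O(attend_hearing → break_seal); contrapositively O(¬break_seal → ¬attend_hearing). Since O(¬break_seal) holds, K gives O(¬attend_hearing).
Premise 4 is O(reconcile_evidence → attend_hearing); contrapositively O(¬attend_hearing → ¬reconcile_evidence). Since O(¬attend_hearing) holds, K gives O(¬reconcile_evidence).
So O(¬reconcile_evidence) holds, i.e. reconcile_evidence is forbidden. None of the other listed options is forbidden under the premises.

reconcile_evidence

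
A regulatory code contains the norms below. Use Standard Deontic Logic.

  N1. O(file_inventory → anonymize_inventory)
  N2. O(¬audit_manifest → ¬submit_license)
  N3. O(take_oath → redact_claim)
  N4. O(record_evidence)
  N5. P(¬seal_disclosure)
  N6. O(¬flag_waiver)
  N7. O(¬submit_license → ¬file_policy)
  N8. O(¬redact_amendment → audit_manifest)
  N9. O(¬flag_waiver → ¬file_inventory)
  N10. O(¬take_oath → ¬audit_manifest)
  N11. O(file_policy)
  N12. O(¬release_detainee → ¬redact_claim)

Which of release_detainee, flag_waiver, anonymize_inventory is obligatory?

release_detainee

From premise 11 we have O(file_policy).
The contrapositive of premise 7 (O(¬submit_license → ¬file_policy)) is O(file_policy → submit_license), and O(file_policy) is already established, so O(submit_license).
Premise 2 is O(¬audit_manifest → ¬submit_license); contrapositively O(submit_license → audit_manifest). Since O(submit_license) holds, K gives O(audit_manifest).
Premise 10 is O(¬take_oath → ¬audit_manifest); contrapositively O(audit_manifest → take_oath). Since O(audit_manifest) holds, K gives O(take_oath).
Applying K to premise 3 (O(take_oath → redact_claim)) and O(take_oath) yields O(redact_claim).
Premise 12, O(¬release_detainee → ¬redact_claim), contraposes to O(redact_claim → release_detainee); with O(redact_claim) we get O(release_detainee).
So O(release_detainee) holds — release_detainee is obligatory. None of the other listed options is made obligatory by any chain of premises.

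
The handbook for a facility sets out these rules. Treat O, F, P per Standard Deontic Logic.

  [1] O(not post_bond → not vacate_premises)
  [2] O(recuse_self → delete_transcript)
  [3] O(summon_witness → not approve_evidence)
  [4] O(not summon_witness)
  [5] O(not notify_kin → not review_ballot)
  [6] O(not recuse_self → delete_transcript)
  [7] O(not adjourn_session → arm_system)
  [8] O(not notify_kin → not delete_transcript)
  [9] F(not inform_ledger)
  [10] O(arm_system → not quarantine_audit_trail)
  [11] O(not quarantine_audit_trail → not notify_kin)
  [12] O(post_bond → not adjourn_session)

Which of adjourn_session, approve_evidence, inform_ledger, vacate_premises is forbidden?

Premises 2 and 6 cover both cases: O(recuse_self → delete_transcript) and O(not recuse_self → delete_transcript). Since recuse_self ∨ not recuse_self is a tautology, O(delete_transcript) follows.
The contrapositive of premise 8 (O(not notify_kin → not delete_transcript)) is O(delete_transcript → notify_kin), and O(delete_transcript) is already established, so O(notify_kin).
The contrapositive of premise 11 (O(not quarantine_audit_trail → not notify_kin)) is O(notify_kin → quarantine_audit_trail), and O(notify_kin) is already established, so O(quarantine_audit_trail).
Premise 10, O(arm_system → not quarantine_audit_trail), contraposes to O(quarantine_audit_trail → not arm_system); with O(quarantine_audit_trail) we get O(not arm_system).
Premise 7, O(not adjourn_session → arm_system), contraposes to O(not arm_system → adjourn_session); with O(not arm_system) we get O(adjourn_session).
The contrapositive of premise 12 (O(post_bond → not adjourn_session)) is O(adjourn_session → not post_bond), and O(adjourn_session) is already established, so O(not post_bond).
Premise 1 is O(not post_bond → not vacate_premises); since O(not post_bond), deontic closure gives O(not vacate_premises).
So O(not vacate_premises) holds, i.e. vacate_premises is forbidden. None of the other listed options is forbidden under the premises.

vacate_premises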